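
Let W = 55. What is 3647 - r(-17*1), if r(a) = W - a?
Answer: 3575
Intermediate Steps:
r(a) = 55 - a
3647 - r(-17*1) = 3647 - (55 - (-17)) = 3647 - (55 - 1*(-17)) = 3647 - (55 + 17) = 3647 - 1*72 = 3647 - 72 = 3575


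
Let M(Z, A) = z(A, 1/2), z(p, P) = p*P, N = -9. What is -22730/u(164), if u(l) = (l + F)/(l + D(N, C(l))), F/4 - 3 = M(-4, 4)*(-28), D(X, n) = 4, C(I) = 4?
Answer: 79555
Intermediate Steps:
z(p, P) = P*p
M(Z, A) = A/2
F = -212 (F = 12 + 4*(((½)*4)*(-28)) = 12 + 4*(2*(-28)) = 12 + 4*(-56) = 12 - 224 = -212)
u(l) = (-212 + l)/(4 + l) (u(l) = (l - 212)/(l + 4) = (-212 + l)/(4 + l))
-22730/u(164) = -22730*(4 + 164)/(-212 + 164) = -22730/(-48/168) = -22730/((1/168)*(-48)) = -22730/(-2/7) = -22730*(-7/2) = 79555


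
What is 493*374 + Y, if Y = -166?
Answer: 184216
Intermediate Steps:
493*374 + Y = 493*374 - 166 = 184382 - 166 = 184216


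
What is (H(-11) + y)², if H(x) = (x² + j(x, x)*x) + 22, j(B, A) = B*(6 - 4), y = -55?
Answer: 108900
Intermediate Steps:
j(B, A) = 2*B (j(B, A) = B*2 = 2*B)
H(x) = 22 + 3*x² (H(x) = (x² + (2*x)*x) + 22 = (x² + 2*x²) + 22 = 3*x² + 22 = 22 + 3*x²)
(H(-11) + y)² = ((22 + 3*(-11)²) - 55)² = ((22 + 3*121) - 55)² = ((22 + 363) - 55)² = (385 - 55)² = 330² = 108900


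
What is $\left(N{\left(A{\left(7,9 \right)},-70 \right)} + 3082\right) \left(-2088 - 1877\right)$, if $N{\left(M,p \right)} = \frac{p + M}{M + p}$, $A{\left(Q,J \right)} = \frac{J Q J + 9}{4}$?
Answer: $-12224095$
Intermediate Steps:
$A{\left(Q,J \right)} = \frac{9}{4} + \frac{Q J^{2}}{4}$ ($A{\left(Q,J \right)} = \left(Q J^{2} + 9\right) \frac{1}{4} = \left(9 + Q J^{2}\right) \frac{1}{4} = \frac{9}{4} + \frac{Q J^{2}}{4}$)
$N{\left(M,p \right)} = 1$ ($N{\left(M,p \right)} = \frac{M + p}{M + p} = 1$)
$\left(N{\left(A{\left(7,9 \right)},-70 \right)} + 3082\right) \left(-2088 - 1877\right) = \left(1 + 3082\right) \left(-2088 - 1877\right) = 3083 \left(-3965\right) = -12224095$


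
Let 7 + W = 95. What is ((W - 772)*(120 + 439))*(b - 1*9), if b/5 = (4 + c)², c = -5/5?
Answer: -13764816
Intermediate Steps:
c = -1 (c = -5*⅕ = -1)
b = 45 (b = 5*(4 - 1)² = 5*3² = 5*9 = 45)
W = 88 (W = -7 + 95 = 88)
((W - 772)*(120 + 439))*(b - 1*9) = ((88 - 772)*(120 + 439))*(45 - 1*9) = (-684*559)*(45 - 9) = -382356*36 = -13764816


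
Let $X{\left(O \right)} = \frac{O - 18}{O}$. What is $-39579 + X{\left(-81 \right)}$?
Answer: $- \frac{356200}{9} \approx -39578.0$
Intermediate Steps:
$X{\left(O \right)} = \frac{-18 + O}{O}$
$-39579 + X{\left(-81 \right)} = -39579 + \frac{-18 - 81}{-81} = -39579 - - \frac{11}{9} = -39579 + \frac{11}{9} = - \frac{356200}{9}$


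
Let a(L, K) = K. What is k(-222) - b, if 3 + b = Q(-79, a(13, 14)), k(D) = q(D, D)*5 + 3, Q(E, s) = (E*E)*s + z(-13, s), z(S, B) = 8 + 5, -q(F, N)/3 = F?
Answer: -84051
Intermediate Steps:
q(F, N) = -3*F
z(S, B) = 13
Q(E, s) = 13 + s*E² (Q(E, s) = (E*E)*s + 13 = E²*s + 13 = s*E² + 13 = 13 + s*E²)
k(D) = 3 - 15*D (k(D) = -3*D*5 + 3 = -15*D + 3 = 3 - 15*D)
b = 87384 (b = -3 + (13 + 14*(-79)²) = -3 + (13 + 14*6241) = -3 + (13 + 87374) = -3 + 87387 = 87384)
k(-222) - b = (3 - 15*(-222)) - 1*87384 = (3 + 3330) - 87384 = 3333 - 87384 = -84051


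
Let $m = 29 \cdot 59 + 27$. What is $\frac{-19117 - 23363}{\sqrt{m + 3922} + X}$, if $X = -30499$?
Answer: $\frac{1295597520}{930183341} + \frac{84960 \sqrt{1415}}{930183341} \approx 1.3963$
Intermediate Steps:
$m = 1738$ ($m = 1711 + 27 = 1738$)
$\frac{-19117 - 23363}{\sqrt{m + 3922} + X} = \frac{-19117 - 23363}{\sqrt{1738 + 3922} - 30499} = - \frac{42480}{\sqrt{5660} - 30499} = - \frac{42480}{2 \sqrt{1415} - 30499} = - \frac{42480}{-30499 + 2 \sqrt{1415}}$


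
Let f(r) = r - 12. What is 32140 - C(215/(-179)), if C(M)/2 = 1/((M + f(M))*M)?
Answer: 8907086859/277135 ≈ 32140.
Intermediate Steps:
f(r) = -12 + r
C(M) = 2/(M*(-12 + 2*M)) (C(M) = 2*(1/((M + (-12 + M))*M)) = 2*(1/((-12 + 2*M)*M)) = 2*(1/(M*(-12 + 2*M))) = 2/(M*(-12 + 2*M)))
32140 - C(215/(-179)) = 32140 - 1/((215/(-179))*(-6 + 215/(-179))) = 32140 - 1/((215*(-1/179))*(-6 + 215*(-1/179))) = 32140 - 1/((-215/179)*(-6 - 215/179)) = 32140 - (-179)/(215*(-1289/179)) = 32140 - (-179)*(-179)/(215*1289) = 32140 - 1*32041/277135 = 32140 - 32041/277135 = 8907086859/277135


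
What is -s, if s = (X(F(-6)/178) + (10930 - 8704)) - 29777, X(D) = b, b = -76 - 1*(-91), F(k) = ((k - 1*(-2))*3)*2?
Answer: 27536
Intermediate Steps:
F(k) = 12 + 6*k (F(k) = ((k + 2)*3)*2 = ((2 + k)*3)*2 = (6 + 3*k)*2 = 12 + 6*k)
b = 15 (b = -76 + 91 = 15)
X(D) = 15
s = -27536 (s = (15 + (10930 - 8704)) - 29777 = (15 + 2226) - 29777 = 2241 - 29777 = -27536)
-s = -1*(-27536) = 27536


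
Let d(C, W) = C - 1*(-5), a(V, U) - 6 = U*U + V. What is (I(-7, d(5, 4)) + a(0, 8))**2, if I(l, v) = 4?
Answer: 5476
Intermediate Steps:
a(V, U) = 6 + V + U**2 (a(V, U) = 6 + (U*U + V) = 6 + (U**2 + V) = 6 + (V + U**2) = 6 + V + U**2)
d(C, W) = 5 + C (d(C, W) = C + 5 = 5 + C)
(I(-7, d(5, 4)) + a(0, 8))**2 = (4 + (6 + 0 + 8**2))**2 = (4 + (6 + 0 + 64))**2 = (4 + 70)**2 = 74**2 = 5476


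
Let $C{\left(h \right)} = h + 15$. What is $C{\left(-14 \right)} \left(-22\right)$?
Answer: $-22$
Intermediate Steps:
$C{\left(h \right)} = 15 + h$
$C{\left(-14 \right)} \left(-22\right) = \left(15 - 14\right) \left(-22\right) = 1 \left(-22\right) = -22$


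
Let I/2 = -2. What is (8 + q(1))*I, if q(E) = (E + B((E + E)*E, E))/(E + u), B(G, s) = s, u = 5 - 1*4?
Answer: -36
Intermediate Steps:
u = 1 (u = 5 - 4 = 1)
I = -4 (I = 2*(-2) = -4)
q(E) = 2*E/(1 + E) (q(E) = (E + E)/(E + 1) = (2*E)/(1 + E) = 2*E/(1 + E))
(8 + q(1))*I = (8 + 2*1/(1 + 1))*(-4) = (8 + 2*1/2)*(-4) = (8 + 2*1*(½))*(-4) = (8 + 1)*(-4) = 9*(-4) = -36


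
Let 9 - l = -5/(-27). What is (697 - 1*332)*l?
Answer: 86870/27 ≈ 3217.4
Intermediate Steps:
l = 238/27 (l = 9 - (-5)/(-27) = 9 - (-5)*(-1)/27 = 9 - 1*5/27 = 9 - 5/27 = 238/27 ≈ 8.8148)
(697 - 1*332)*l = (697 - 1*332)*(238/27) = (697 - 332)*(238/27) = 365*(238/27) = 86870/27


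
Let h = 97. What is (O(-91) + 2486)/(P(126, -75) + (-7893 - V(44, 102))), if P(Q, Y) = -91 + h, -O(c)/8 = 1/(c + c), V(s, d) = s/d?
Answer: -11537730/36605569 ≈ -0.31519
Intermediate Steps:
O(c) = -4/c (O(c) = -8/(c + c) = -8*1/(2*c) = -4/c)
P(Q, Y) = 6 (P(Q, Y) = -91 + 97 = 6)
(O(-91) + 2486)/(P(126, -75) + (-7893 - V(44, 102))) = (-4/(-91) + 2486)/(6 + (-7893 - 44/102)) = (-4*(-1/91) + 2486)/(6 + (-7893 - 44/102)) = (4/91 + 2486)/(6 + (-7893 - 1*22/51)) = 226230/(91*(6 + (-7893 - 22/51))) = 226230/(91*(6 - 402565/51)) = 226230/(91*(-402259/51)) = (226230/91)*(-51/402259) = -11537730/36605569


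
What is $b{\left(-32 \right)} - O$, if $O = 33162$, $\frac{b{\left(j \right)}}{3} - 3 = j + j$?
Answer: $-33345$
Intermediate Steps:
$b{\left(j \right)} = 9 + 6 j$ ($b{\left(j \right)} = 9 + 3 \left(j + j\right) = 9 + 3 \cdot 2 j = 9 + 6 j$)
$b{\left(-32 \right)} - O = \left(9 + 6 \left(-32\right)\right) - 33162 = \left(9 - 192\right) - 33162 = -183 - 33162 = -33345$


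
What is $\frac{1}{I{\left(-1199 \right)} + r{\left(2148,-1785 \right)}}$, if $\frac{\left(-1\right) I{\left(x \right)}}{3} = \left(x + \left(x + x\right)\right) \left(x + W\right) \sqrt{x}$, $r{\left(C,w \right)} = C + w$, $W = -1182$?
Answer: $\frac{1}{2180493186499056} + \frac{259529 i \sqrt{1199}}{7995141683829872} \approx 4.5861 \cdot 10^{-16} + 1.124 \cdot 10^{-9} i$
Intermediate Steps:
$I{\left(x \right)} = - 9 x^{\frac{3}{2}} \left(-1182 + x\right)$ ($I{\left(x \right)} = - 3 \left(x + \left(x + x\right)\right) \left(x - 1182\right) \sqrt{x} = - 3 \left(x + 2 x\right) \left(-1182 + x\right) \sqrt{x} = - 3 \cdot 3 x \left(-1182 + x\right) \sqrt{x} = - 3 \cdot 3 x^{\frac{3}{2}} \left(-1182 + x\right) = - 9 x^{\frac{3}{2}} \left(-1182 + x\right)$)
$\frac{1}{I{\left(-1199 \right)} + r{\left(2148,-1785 \right)}} = \frac{1}{9 \left(-1199\right)^{\frac{3}{2}} \left(1182 - -1199\right) + \left(2148 - 1785\right)} = \frac{1}{9 \left(- 1199 i \sqrt{1199}\right) \left(1182 + 1199\right) + 363} = \frac{1}{9 \left(- 1199 i \sqrt{1199}\right) 2381 + 363} = \frac{1}{- 25693371 i \sqrt{1199} + 363} = \frac{1}{363 - 25693371 i \sqrt{1199}}$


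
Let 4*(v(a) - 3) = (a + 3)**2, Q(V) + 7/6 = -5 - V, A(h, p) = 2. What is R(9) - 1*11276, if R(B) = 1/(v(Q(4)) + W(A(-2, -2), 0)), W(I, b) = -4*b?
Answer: -25720412/2281 ≈ -11276.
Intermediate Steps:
Q(V) = -37/6 - V (Q(V) = -7/6 + (-5 - V) = -37/6 - V)
v(a) = 3 + (3 + a)**2/4 (v(a) = 3 + (a + 3)**2/4 = 3 + (3 + a)**2/4)
R(B) = 144/2281 (R(B) = 1/((3 + (3 + (-37/6 - 1*4))**2/4) - 4*0) = 1/((3 + (3 + (-37/6 - 4))**2/4) + 0) = 1/((3 + (3 - 61/6)**2/4) + 0) = 1/((3 + (-43/6)**2/4) + 0) = 1/((3 + (1/4)*(1849/36)) + 0) = 1/((3 + 1849/144) + 0) = 1/(2281/144 + 0) = 1/(2281/144) = 144/2281)
R(9) - 1*11276 = 144/2281 - 1*11276 = 144/2281 - 11276 = -25720412/2281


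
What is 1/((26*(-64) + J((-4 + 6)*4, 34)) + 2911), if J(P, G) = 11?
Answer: 1/1258 ≈ 0.00079491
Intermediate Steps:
1/((26*(-64) + J((-4 + 6)*4, 34)) + 2911) = 1/((26*(-64) + 11) + 2911) = 1/((-1664 + 11) + 2911) = 1/(-1653 + 2911) = 1/1258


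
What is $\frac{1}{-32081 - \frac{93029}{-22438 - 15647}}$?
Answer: $- \frac{38085}{1221711856} \approx -3.1173 \cdot 10^{-5}$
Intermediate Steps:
$\frac{1}{-32081 - \frac{93029}{-22438 - 15647}} = \frac{1}{-32081 - \frac{93029}{-38085}} = \frac{1}{-32081 - - \frac{93029}{38085}} = \frac{1}{-32081 + \frac{93029}{38085}} = \frac{1}{- \frac{1221711856}{38085}} = - \frac{38085}{1221711856}$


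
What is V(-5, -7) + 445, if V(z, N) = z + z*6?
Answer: 410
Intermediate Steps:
V(z, N) = 7*z (V(z, N) = z + 6*z = 7*z)
V(-5, -7) + 445 = 7*(-5) + 445 = -35 + 445 = 410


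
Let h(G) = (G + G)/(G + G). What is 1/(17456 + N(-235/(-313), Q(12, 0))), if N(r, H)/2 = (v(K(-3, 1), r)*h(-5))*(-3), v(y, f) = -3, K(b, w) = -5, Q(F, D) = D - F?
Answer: 1/17474 ≈ 5.7228e-5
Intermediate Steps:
h(G) = 1 (h(G) = (2*G)/((2*G)) = (2*G)*(1/(2*G)) = 1)
N(r, H) = 18 (N(r, H) = 2*(-3*1*(-3)) = 2*(-3*(-3)) = 2*9 = 18)
1/(17456 + N(-235/(-313), Q(12, 0))) = 1/(17456 + 18) = 1/17474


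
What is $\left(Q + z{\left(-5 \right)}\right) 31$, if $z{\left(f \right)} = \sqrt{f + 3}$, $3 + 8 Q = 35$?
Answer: $124 + 31 i \sqrt{2} \approx 124.0 + 43.841 i$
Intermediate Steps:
$Q = 4$ ($Q = - \frac{3}{8} + \frac{1}{8} \cdot 35 = - \frac{3}{8} + \frac{35}{8} = 4$)
$z{\left(f \right)} = \sqrt{3 + f}$
$\left(Q + z{\left(-5 \right)}\right) 31 = \left(4 + \sqrt{3 - 5}\right) 31 = \left(4 + \sqrt{-2}\right) 31 = \left(4 + i \sqrt{2}\right) 31 = 124 + 31 i \sqrt{2}$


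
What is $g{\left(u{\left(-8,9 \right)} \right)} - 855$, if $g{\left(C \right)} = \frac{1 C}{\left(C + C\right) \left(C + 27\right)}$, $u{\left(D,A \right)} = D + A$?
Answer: $- \frac{47879}{56} \approx -854.98$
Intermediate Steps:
$u{\left(D,A \right)} = A + D$
$g{\left(C \right)} = \frac{1}{2 \left(27 + C\right)}$ ($g{\left(C \right)} = \frac{C}{2 C \left(27 + C\right)} = C \frac{1}{2 C \left(27 + C\right)} = \frac{1}{2 \left(27 + C\right)}$)
$g{\left(u{\left(-8,9 \right)} \right)} - 855 = \frac{1}{2 \left(27 + \left(9 - 8\right)\right)} - 855 = \frac{1}{2 \left(27 + 1\right)} - 855 = \frac{1}{2 \cdot 28} - 855 = \frac{1}{2} \cdot \frac{1}{28} - 855 = \frac{1}{56} - 855 = - \frac{47879}{56}$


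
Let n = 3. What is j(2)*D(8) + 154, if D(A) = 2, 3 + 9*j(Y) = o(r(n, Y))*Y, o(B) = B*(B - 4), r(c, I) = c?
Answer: 152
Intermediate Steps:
o(B) = B*(-4 + B)
j(Y) = -1/3 - Y/3 (j(Y) = -1/3 + ((3*(-4 + 3))*Y)/9 = -1/3 + ((3*(-1))*Y)/9 = -1/3 + (-3*Y)/9 = -1/3 - Y/3)
j(2)*D(8) + 154 = (-1/3 - 1/3*2)*2 + 154 = (-1/3 - 2/3)*2 + 154 = -1*2 + 154 = -2 + 154 = 152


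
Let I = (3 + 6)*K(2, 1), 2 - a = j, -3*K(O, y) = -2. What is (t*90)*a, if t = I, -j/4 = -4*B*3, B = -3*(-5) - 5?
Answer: -258120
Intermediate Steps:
B = 10 (B = 15 - 5 = 10)
j = 480 (j = -4*(-4*10)*3 = -(-160)*3 = -4*(-120) = 480)
K(O, y) = 2/3 (K(O, y) = -1/3*(-2) = 2/3)
a = -478 (a = 2 - 1*480 = 2 - 480 = -478)
I = 6 (I = (3 + 6)*(2/3) = 9*(2/3) = 6)
t = 6
(t*90)*a = (6*90)*(-478) = 540*(-478) = -258120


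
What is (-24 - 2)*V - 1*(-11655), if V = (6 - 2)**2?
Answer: 11239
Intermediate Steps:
V = 16 (V = 4**2 = 16)
(-24 - 2)*V - 1*(-11655) = (-24 - 2)*16 - 1*(-11655) = -26*16 + 11655 = -416 + 11655 = 11239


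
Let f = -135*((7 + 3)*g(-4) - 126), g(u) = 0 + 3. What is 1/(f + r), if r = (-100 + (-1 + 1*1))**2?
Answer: 1/22960 ≈ 4.3554e-5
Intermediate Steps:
g(u) = 3
r = 10000 (r = (-100 + (-1 + 1))**2 = (-100 + 0)**2 = (-100)**2 = 10000)
f = 12960 (f = -135*((7 + 3)*3 - 126) = -135*(10*3 - 126) = -135*(30 - 126) = -135*(-96) = 12960)
1/(f + r) = 1/(12960 + 10000) = 1/22960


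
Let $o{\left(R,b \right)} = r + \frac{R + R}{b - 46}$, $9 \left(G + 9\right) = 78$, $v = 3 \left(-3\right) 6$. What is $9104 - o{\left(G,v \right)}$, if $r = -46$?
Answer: $\frac{1372499}{150} \approx 9150.0$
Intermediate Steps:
$v = -54$ ($v = \left(-9\right) 6 = -54$)
$G = - \frac{1}{3}$ ($G = -9 + \frac{1}{9} \cdot 78 = -9 + \frac{26}{3} = - \frac{1}{3} \approx -0.33333$)
$o{\left(R,b \right)} = -46 + \frac{2 R}{-46 + b}$ ($o{\left(R,b \right)} = -46 + \frac{R + R}{b - 46} = -46 + \frac{2 R}{-46 + b}$)
$9104 - o{\left(G,v \right)} = 9104 - \frac{2 \left(1058 - \frac{1}{3} - -1242\right)}{-46 - 54} = 9104 - \frac{2 \left(1058 - \frac{1}{3} + 1242\right)}{-100} = 9104 - 2 \left(- \frac{1}{100}\right) \frac{6899}{3} = 9104 - - \frac{6899}{150} = 9104 + \frac{6899}{150} = \frac{1372499}{150}$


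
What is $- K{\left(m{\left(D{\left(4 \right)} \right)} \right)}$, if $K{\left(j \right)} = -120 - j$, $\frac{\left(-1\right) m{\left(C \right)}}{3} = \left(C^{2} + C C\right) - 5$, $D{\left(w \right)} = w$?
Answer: $39$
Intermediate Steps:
$m{\left(C \right)} = 15 - 6 C^{2}$ ($m{\left(C \right)} = - 3 \left(\left(C^{2} + C C\right) - 5\right) = - 3 \left(\left(C^{2} + C^{2}\right) - 5\right) = - 3 \left(2 C^{2} - 5\right) = - 3 \left(-5 + 2 C^{2}\right) = 15 - 6 C^{2}$)
$- K{\left(m{\left(D{\left(4 \right)} \right)} \right)} = - (-120 - \left(15 - 6 \cdot 4^{2}\right)) = - (-120 - \left(15 - 96\right)) = - (-120 - -81) = - (-120 + 81) = \left(-1\right) \left(-39\right) = 39$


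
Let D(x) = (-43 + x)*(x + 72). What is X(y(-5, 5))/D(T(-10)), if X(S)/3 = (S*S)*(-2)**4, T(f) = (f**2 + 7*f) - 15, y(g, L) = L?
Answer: -100/203 ≈ -0.49261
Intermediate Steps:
T(f) = -15 + f**2 + 7*f
X(S) = 48*S**2 (X(S) = 3*((S*S)*(-2)**4) = 3*(S**2*16) = 3*(16*S**2) = 48*S**2)
D(x) = (-43 + x)*(72 + x)
X(y(-5, 5))/D(T(-10)) = (48*5**2)/(-3096 + (-15 + (-10)**2 + 7*(-10))**2 + 29*(-15 + (-10)**2 + 7*(-10))) = (48*25)/(-3096 + (-15 + 100 - 70)**2 + 29*(-15 + 100 - 70)) = 1200/(-3096 + 15**2 + 29*15) = 1200/(-3096 + 225 + 435) = 1200/(-2436) = 1200*(-1/2436) = -100/203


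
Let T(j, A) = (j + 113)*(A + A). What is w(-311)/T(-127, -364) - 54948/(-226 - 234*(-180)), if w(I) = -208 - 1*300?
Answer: -72664021/53372956 ≈ -1.3614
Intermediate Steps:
w(I) = -508 (w(I) = -208 - 300 = -508)
T(j, A) = 2*A*(113 + j) (T(j, A) = (113 + j)*(2*A) = 2*A*(113 + j))
w(-311)/T(-127, -364) - 54948/(-226 - 234*(-180)) = -508*(-1/(728*(113 - 127))) - 54948/(-226 - 234*(-180)) = -508/(2*(-364)*(-14)) - 54948/(-226 + 42120) = -508/10192 - 54948/41894 = -508*1/10192 - 54948*1/41894 = -127/2548 - 27474/20947 = -72664021/53372956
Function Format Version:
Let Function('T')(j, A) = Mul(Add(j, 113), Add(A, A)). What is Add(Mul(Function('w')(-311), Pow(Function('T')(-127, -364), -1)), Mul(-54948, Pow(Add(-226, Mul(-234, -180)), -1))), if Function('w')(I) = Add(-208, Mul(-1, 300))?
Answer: Rational(-72664021, 53372956) ≈ -1.3614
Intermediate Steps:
Function('w')(I) = -508 (Function('w')(I) = Add(-208, -300) = -508)
Function('T')(j, A) = Mul(2, A, Add(113, j)) (Function('T')(j, A) = Mul(Add(113, j), Mul(2, A)) = Mul(2, A, Add(113, j)))
Add(Mul(Function('w')(-311), Pow(Function('T')(-127, -364), -1)), Mul(-54948, Pow(Add(-226, Mul(-234, -180)), -1))) = Add(Mul(-508, Pow(Mul(2, -364, Add(113, -127)), -1)), Mul(-54948, Pow(Add(-226, Mul(-234, -180)), -1))) = Add(Mul(-508, Pow(Mul(2, -364, -14), -1)), Mul(-54948, Pow(Add(-226, 42120), -1))) = Add(Mul(-508, Pow(10192, -1)), Mul(-54948, Pow(41894, -1))) = Add(Mul(-508, Rational(1, 10192)), Mul(-54948, Rational(1, 41894))) = Add(Rational(-127, 2548), Rational(-27474, 20947)) = Rational(-72664021, 53372956)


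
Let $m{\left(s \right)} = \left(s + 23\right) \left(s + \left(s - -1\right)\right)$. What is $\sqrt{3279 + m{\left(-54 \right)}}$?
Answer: $2 \sqrt{1649} \approx 81.216$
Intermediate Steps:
$m{\left(s \right)} = \left(1 + 2 s\right) \left(23 + s\right)$ ($m{\left(s \right)} = \left(23 + s\right) \left(s + \left(s + 1\right)\right) = \left(23 + s\right) \left(s + \left(1 + s\right)\right) = \left(23 + s\right) \left(1 + 2 s\right) = \left(1 + 2 s\right) \left(23 + s\right)$)
$\sqrt{3279 + m{\left(-54 \right)}} = \sqrt{3279 + \left(23 + 2 \left(-54\right)^{2} + 47 \left(-54\right)\right)} = \sqrt{3279 + \left(23 + 2 \cdot 2916 - 2538\right)} = \sqrt{3279 + \left(23 + 5832 - 2538\right)} = \sqrt{3279 + 3317} = \sqrt{6596} = 2 \sqrt{1649}$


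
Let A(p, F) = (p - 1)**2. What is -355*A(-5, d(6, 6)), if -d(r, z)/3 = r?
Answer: -12780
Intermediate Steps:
d(r, z) = -3*r
A(p, F) = (-1 + p)**2
-355*A(-5, d(6, 6)) = -355*(-1 - 5)**2 = -355*(-6)**2 = -355*36 = -12780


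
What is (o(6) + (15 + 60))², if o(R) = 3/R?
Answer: 22801/4 ≈ 5700.3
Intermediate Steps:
(o(6) + (15 + 60))² = (3/6 + (15 + 60))² = (3*(⅙) + 75)² = (½ + 75)² = (151/2)² = 22801/4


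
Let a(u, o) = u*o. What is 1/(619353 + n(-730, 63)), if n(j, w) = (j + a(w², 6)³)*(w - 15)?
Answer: 1/648243671487225 ≈ 1.5426e-15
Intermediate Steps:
a(u, o) = o*u
n(j, w) = (-15 + w)*(j + 216*w⁶) (n(j, w) = (j + (6*w²)³)*(w - 15) = (j + 216*w⁶)*(-15 + w) = (-15 + w)*(j + 216*w⁶))
1/(619353 + n(-730, 63)) = 1/(619353 + (-3240*63⁶ - 15*(-730) + 216*63⁷ - 730*63)) = 1/(619353 + (-3240*62523502209 + 10950 + 216*3938980639167 - 45990)) = 1/(619353 + (-202576147157160 + 10950 + 850819818060072 - 45990)) = 1/(619353 + 648243670867872) = 1/648243671487225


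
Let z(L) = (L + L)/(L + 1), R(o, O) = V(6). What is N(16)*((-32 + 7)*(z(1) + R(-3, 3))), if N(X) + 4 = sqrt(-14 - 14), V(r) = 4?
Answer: 500 - 250*I*sqrt(7) ≈ 500.0 - 661.44*I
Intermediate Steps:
R(o, O) = 4
z(L) = 2*L/(1 + L) (z(L) = (2*L)/(1 + L) = 2*L/(1 + L))
N(X) = -4 + 2*I*sqrt(7) (N(X) = -4 + sqrt(-14 - 14) = -4 + sqrt(-28) = -4 + 2*I*sqrt(7))
N(16)*((-32 + 7)*(z(1) + R(-3, 3))) = (-4 + 2*I*sqrt(7))*((-32 + 7)*(2*1/(1 + 1) + 4)) = (-4 + 2*I*sqrt(7))*(-25*(2*1/2 + 4)) = (-4 + 2*I*sqrt(7))*(-25*(2*1*(1/2) + 4)) = (-4 + 2*I*sqrt(7))*(-25*(1 + 4)) = (-4 + 2*I*sqrt(7))*(-25*5) = (-4 + 2*I*sqrt(7))*(-125) = 500 - 250*I*sqrt(7)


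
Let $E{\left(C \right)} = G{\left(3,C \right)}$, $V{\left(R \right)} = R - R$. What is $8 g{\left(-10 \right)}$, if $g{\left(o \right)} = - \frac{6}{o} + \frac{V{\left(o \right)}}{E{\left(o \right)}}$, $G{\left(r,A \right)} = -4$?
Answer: $\frac{24}{5} \approx 4.8$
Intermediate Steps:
$V{\left(R \right)} = 0$
$E{\left(C \right)} = -4$
$g{\left(o \right)} = - \frac{6}{o}$ ($g{\left(o \right)} = - \frac{6}{o} + \frac{0}{-4} = - \frac{6}{o} + 0 \left(- \frac{1}{4}\right) = - \frac{6}{o} + 0 = - \frac{6}{o}$)
$8 g{\left(-10 \right)} = 8 \left(- \frac{6}{-10}\right) = 8 \left(\left(-6\right) \left(- \frac{1}{10}\right)\right) = 8 \cdot \frac{3}{5} = \frac{24}{5}$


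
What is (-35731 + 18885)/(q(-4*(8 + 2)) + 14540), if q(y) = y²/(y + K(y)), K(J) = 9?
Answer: -261113/224570 ≈ -1.1627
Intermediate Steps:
q(y) = y²/(9 + y) (q(y) = y²/(y + 9) = y²/(9 + y))
(-35731 + 18885)/(q(-4*(8 + 2)) + 14540) = (-35731 + 18885)/((-4*(8 + 2))²/(9 - 4*(8 + 2)) + 14540) = -16846/((-4*10)²/(9 - 4*10) + 14540) = -16846/((-40)²/(9 - 40) + 14540) = -16846/(1600/(-31) + 14540) = -16846/(1600*(-1/31) + 14540) = -16846/(-1600/31 + 14540) = -16846/449140/31 = -16846*31/449140 = -261113/224570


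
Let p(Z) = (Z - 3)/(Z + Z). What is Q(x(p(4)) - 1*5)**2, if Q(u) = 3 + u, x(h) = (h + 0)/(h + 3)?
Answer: 2401/625 ≈ 3.8416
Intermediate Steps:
p(Z) = (-3 + Z)/(2*Z) (p(Z) = (-3 + Z)/((2*Z)) = (-3 + Z)*(1/(2*Z)) = (-3 + Z)/(2*Z))
x(h) = h/(3 + h)
Q(x(p(4)) - 1*5)**2 = (3 + (((1/2)*(-3 + 4)/4)/(3 + (1/2)*(-3 + 4)/4) - 1*5))**2 = (3 + (((1/2)*(1/4)*1)/(3 + (1/2)*(1/4)*1) - 5))**2 = (3 + (1/(8*(3 + 1/8)) - 5))**2 = (3 + (1/(8*(25/8)) - 5))**2 = (3 + ((1/8)*(8/25) - 5))**2 = (3 + (1/25 - 5))**2 = (3 - 124/25)**2 = (-49/25)**2 = 2401/625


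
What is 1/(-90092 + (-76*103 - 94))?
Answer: -1/98014 ≈ -1.0203e-5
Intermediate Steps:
1/(-90092 + (-76*103 - 94)) = 1/(-90092 + (-7828 - 94)) = 1/(-90092 - 7922) = 1/(-98014) = -1/98014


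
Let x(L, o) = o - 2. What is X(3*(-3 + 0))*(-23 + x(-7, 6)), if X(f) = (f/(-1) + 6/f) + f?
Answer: 38/3 ≈ 12.667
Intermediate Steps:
x(L, o) = -2 + o
X(f) = 6/f (X(f) = (f*(-1) + 6/f) + f = (-f + 6/f) + f = 6/f)
X(3*(-3 + 0))*(-23 + x(-7, 6)) = (6/((3*(-3 + 0))))*(-23 + (-2 + 6)) = (6/((3*(-3))))*(-23 + 4) = (6/(-9))*(-19) = (6*(-⅑))*(-19) = -⅔*(-19) = 38/3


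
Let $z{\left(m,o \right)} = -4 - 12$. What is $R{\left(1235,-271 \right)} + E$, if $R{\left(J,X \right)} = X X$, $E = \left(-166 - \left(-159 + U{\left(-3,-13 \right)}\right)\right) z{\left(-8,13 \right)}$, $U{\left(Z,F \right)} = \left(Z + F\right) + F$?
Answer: $73089$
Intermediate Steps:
$z{\left(m,o \right)} = -16$
$U{\left(Z,F \right)} = Z + 2 F$ ($U{\left(Z,F \right)} = \left(F + Z\right) + F = Z + 2 F$)
$E = -352$ ($E = \left(-166 + \left(159 - \left(-3 + 2 \left(-13\right)\right)\right)\right) \left(-16\right) = \left(-166 + \left(159 - \left(-3 - 26\right)\right)\right) \left(-16\right) = \left(-166 + \left(159 - -29\right)\right) \left(-16\right) = \left(-166 + \left(159 + 29\right)\right) \left(-16\right) = \left(-166 + 188\right) \left(-16\right) = 22 \left(-16\right) = -352$)
$R{\left(J,X \right)} = X^{2}$
$R{\left(1235,-271 \right)} + E = \left(-271\right)^{2} - 352 = 73441 - 352 = 73089$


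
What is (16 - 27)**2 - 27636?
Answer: -27515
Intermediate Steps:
(16 - 27)**2 - 27636 = (-11)**2 - 27636 = 121 - 27636 = -27515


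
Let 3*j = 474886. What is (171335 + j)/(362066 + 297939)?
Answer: 988891/1980015 ≈ 0.49944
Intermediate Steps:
j = 474886/3 (j = (⅓)*474886 = 474886/3 ≈ 1.5830e+5)
(171335 + j)/(362066 + 297939) = (171335 + 474886/3)/(362066 + 297939) = (988891/3)/660005 = (988891/3)*(1/660005) = 988891/1980015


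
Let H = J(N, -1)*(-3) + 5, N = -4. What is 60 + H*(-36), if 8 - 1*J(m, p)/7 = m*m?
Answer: -6168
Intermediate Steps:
J(m, p) = 56 - 7*m² (J(m, p) = 56 - 7*m*m = 56 - 7*m²)
H = 173 (H = (56 - 7*(-4)²)*(-3) + 5 = (56 - 7*16)*(-3) + 5 = (56 - 112)*(-3) + 5 = -56*(-3) + 5 = 168 + 5 = 173)
60 + H*(-36) = 60 + 173*(-36) = 60 - 6228 = -6168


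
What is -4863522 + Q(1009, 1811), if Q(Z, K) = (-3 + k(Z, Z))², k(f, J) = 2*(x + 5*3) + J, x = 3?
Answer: -3777758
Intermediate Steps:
k(f, J) = 36 + J (k(f, J) = 2*(3 + 5*3) + J = 2*(3 + 15) + J = 2*18 + J = 36 + J)
Q(Z, K) = (33 + Z)² (Q(Z, K) = (-3 + (36 + Z))² = (33 + Z)²)
-4863522 + Q(1009, 1811) = -4863522 + (33 + 1009)² = -4863522 + 1042² = -4863522 + 1085764 = -3777758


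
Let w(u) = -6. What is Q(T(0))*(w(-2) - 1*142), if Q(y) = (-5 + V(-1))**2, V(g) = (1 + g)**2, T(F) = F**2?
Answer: -3700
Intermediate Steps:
Q(y) = 25 (Q(y) = (-5 + (1 - 1)**2)**2 = (-5 + 0**2)**2 = (-5 + 0)**2 = (-5)**2 = 25)
Q(T(0))*(w(-2) - 1*142) = 25*(-6 - 1*142) = 25*(-6 - 142) = 25*(-148) = -3700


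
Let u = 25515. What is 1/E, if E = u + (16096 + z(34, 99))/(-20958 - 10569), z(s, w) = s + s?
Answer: 3503/89377249 ≈ 3.9193e-5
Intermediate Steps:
z(s, w) = 2*s
E = 89377249/3503 (E = 25515 + (16096 + 2*34)/(-20958 - 10569) = 25515 + (16096 + 68)/(-31527) = 25515 + 16164*(-1/31527) = 25515 - 1796/3503 = 89377249/3503 ≈ 25515.)
1/E = 1/(89377249/3503) = 3503/89377249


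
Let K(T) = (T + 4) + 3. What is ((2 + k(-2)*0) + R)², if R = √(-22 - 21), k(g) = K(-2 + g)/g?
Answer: (2 + I*√43)² ≈ -39.0 + 26.23*I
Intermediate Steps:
K(T) = 7 + T (K(T) = (4 + T) + 3 = 7 + T)
k(g) = (5 + g)/g (k(g) = (7 + (-2 + g))/g = (5 + g)/g)
R = I*√43 (R = √(-43) = I*√43 ≈ 6.5574*I)
((2 + k(-2)*0) + R)² = ((2 + ((5 - 2)/(-2))*0) + I*√43)² = ((2 - ½*3*0) + I*√43)² = ((2 - 3/2*0) + I*√43)² = ((2 + 0) + I*√43)² = (2 + I*√43)²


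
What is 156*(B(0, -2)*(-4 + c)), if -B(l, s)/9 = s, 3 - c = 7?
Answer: -22464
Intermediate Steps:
c = -4 (c = 3 - 1*7 = 3 - 7 = -4)
B(l, s) = -9*s
156*(B(0, -2)*(-4 + c)) = 156*((-9*(-2))*(-4 - 4)) = 156*(18*(-8)) = 156*(-144) = -22464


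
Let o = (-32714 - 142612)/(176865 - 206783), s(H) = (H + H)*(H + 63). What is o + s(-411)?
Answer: 4279199367/14959 ≈ 2.8606e+5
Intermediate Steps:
s(H) = 2*H*(63 + H) (s(H) = (2*H)*(63 + H) = 2*H*(63 + H))
o = 87663/14959 (o = -175326/(-29918) = -175326*(-1/29918) = 87663/14959 ≈ 5.8602)
o + s(-411) = 87663/14959 + 2*(-411)*(63 - 411) = 87663/14959 + 2*(-411)*(-348) = 87663/14959 + 286056 = 4279199367/14959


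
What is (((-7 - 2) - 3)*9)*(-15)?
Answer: 1620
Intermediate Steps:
(((-7 - 2) - 3)*9)*(-15) = ((-9 - 3)*9)*(-15) = -12*9*(-15) = -108*(-15) = 1620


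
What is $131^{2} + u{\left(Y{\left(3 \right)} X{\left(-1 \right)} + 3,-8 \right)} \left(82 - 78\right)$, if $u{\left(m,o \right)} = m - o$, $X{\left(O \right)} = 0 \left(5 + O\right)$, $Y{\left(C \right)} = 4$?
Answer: $17205$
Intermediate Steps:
$X{\left(O \right)} = 0$
$131^{2} + u{\left(Y{\left(3 \right)} X{\left(-1 \right)} + 3,-8 \right)} \left(82 - 78\right) = 131^{2} + \left(\left(4 \cdot 0 + 3\right) - -8\right) \left(82 - 78\right) = 17161 + \left(\left(0 + 3\right) + 8\right) 4 = 17161 + \left(3 + 8\right) 4 = 17161 + 11 \cdot 4 = 17161 + 44 = 17205$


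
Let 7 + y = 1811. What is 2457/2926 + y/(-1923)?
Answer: -79099/803814 ≈ -0.098405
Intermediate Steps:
y = 1804 (y = -7 + 1811 = 1804)
2457/2926 + y/(-1923) = 2457/2926 + 1804/(-1923) = 2457*(1/2926) + 1804*(-1/1923) = 351/418 - 1804/1923 = -79099/803814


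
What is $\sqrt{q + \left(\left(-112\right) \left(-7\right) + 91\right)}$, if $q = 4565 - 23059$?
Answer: $i \sqrt{17619} \approx 132.74 i$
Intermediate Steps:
$q = -18494$ ($q = 4565 - 23059 = -18494$)
$\sqrt{q + \left(\left(-112\right) \left(-7\right) + 91\right)} = \sqrt{-18494 + \left(\left(-112\right) \left(-7\right) + 91\right)} = \sqrt{-18494 + \left(784 + 91\right)} = \sqrt{-18494 + 875} = \sqrt{-17619} = i \sqrt{17619}$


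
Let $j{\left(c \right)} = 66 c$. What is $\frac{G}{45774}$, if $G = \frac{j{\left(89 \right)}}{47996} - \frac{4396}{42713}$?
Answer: $\frac{19952873}{46919566398276} \approx 4.2526 \cdot 10^{-7}$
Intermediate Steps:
$G = \frac{19952873}{1025026574}$ ($G = \frac{66 \cdot 89}{47996} - \frac{4396}{42713} = 5874 \cdot \frac{1}{47996} - \frac{4396}{42713} = \frac{2937}{23998} - \frac{4396}{42713} = \frac{19952873}{1025026574} \approx 0.019466$)
$\frac{G}{45774} = \frac{19952873}{1025026574 \cdot 45774} = \frac{19952873}{1025026574} \cdot \frac{1}{45774} = \frac{19952873}{46919566398276}$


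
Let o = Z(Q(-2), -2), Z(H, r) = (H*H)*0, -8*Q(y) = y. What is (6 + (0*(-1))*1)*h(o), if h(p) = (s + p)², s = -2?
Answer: 24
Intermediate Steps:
Q(y) = -y/8
Z(H, r) = 0 (Z(H, r) = H²*0 = 0)
o = 0
h(p) = (-2 + p)²
(6 + (0*(-1))*1)*h(o) = (6 + (0*(-1))*1)*(-2 + 0)² = (6 + 0*1)*(-2)² = (6 + 0)*4 = 6*4 = 24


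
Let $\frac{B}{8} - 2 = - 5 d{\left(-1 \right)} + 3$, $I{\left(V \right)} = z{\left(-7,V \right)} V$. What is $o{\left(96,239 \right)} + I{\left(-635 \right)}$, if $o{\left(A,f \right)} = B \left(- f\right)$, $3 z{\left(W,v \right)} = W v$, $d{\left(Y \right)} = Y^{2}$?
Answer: $- \frac{2822575}{3} \approx -9.4086 \cdot 10^{5}$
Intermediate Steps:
$z{\left(W,v \right)} = \frac{W v}{3}$
$I{\left(V \right)} = - \frac{7 V^{2}}{3}$ ($I{\left(V \right)} = \frac{1}{3} \left(-7\right) V V = - \frac{7 V}{3} V = - \frac{7 V^{2}}{3}$)
$B = 0$ ($B = 16 + 8 \left(- 5 \left(-1\right)^{2} + 3\right) = 16 + 8 \left(\left(-5\right) 1 + 3\right) = 16 + 8 \left(-5 + 3\right) = 16 + 8 \left(-2\right) = 16 - 16 = 0$)
$o{\left(A,f \right)} = 0$ ($o{\left(A,f \right)} = 0 \left(- f\right) = 0$)
$o{\left(96,239 \right)} + I{\left(-635 \right)} = 0 - \frac{7 \left(-635\right)^{2}}{3} = 0 - \frac{2822575}{3} = - \frac{2822575}{3}$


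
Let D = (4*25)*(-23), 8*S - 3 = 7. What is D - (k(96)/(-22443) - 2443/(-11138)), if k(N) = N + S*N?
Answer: -191661243547/83323378 ≈ -2300.2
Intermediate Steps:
S = 5/4 (S = 3/8 + (⅛)*7 = 3/8 + 7/8 = 5/4 ≈ 1.2500)
k(N) = 9*N/4 (k(N) = N + 5*N/4 = 9*N/4)
D = -2300 (D = 100*(-23) = -2300)
D - (k(96)/(-22443) - 2443/(-11138)) = -2300 - (((9/4)*96)/(-22443) - 2443/(-11138)) = -2300 - (216*(-1/22443) - 2443*(-1/11138)) = -2300 - (-72/7481 + 2443/11138) = -2300 - 1*17474147/83323378 = -2300 - 17474147/83323378 = -191661243547/83323378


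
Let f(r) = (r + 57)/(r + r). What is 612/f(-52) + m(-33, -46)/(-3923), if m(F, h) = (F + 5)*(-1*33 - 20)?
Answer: -249698524/19615 ≈ -12730.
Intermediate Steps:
m(F, h) = -265 - 53*F (m(F, h) = (5 + F)*(-33 - 20) = (5 + F)*(-53) = -265 - 53*F)
f(r) = (57 + r)/(2*r) (f(r) = (57 + r)/((2*r)) = (57 + r)*(1/(2*r)) = (57 + r)/(2*r))
612/f(-52) + m(-33, -46)/(-3923) = 612/(((1/2)*(57 - 52)/(-52))) + (-265 - 53*(-33))/(-3923) = 612/(((1/2)*(-1/52)*5)) + (-265 + 1749)*(-1/3923) = 612/(-5/104) + 1484*(-1/3923) = 612*(-104/5) - 1484/3923 = -63648/5 - 1484/3923 = -249698524/19615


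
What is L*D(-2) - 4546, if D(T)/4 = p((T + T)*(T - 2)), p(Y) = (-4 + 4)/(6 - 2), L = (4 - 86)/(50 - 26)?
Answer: -4546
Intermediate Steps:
L = -41/12 (L = -82/24 = -82*1/24 = -41/12 ≈ -3.4167)
p(Y) = 0 (p(Y) = 0/4 = 0*(¼) = 0)
D(T) = 0 (D(T) = 4*0 = 0)
L*D(-2) - 4546 = -41/12*0 - 4546 = 0 - 4546 = -4546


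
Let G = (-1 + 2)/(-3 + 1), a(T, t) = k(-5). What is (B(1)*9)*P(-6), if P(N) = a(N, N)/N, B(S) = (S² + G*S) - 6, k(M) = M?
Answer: -165/4 ≈ -41.250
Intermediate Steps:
a(T, t) = -5
G = -½ (G = 1/(-2) = 1*(-½) = -½ ≈ -0.50000)
B(S) = -6 + S² - S/2 (B(S) = (S² - S/2) - 6 = -6 + S² - S/2)
P(N) = -5/N
(B(1)*9)*P(-6) = ((-6 + 1² - ½*1)*9)*(-5/(-6)) = ((-6 + 1 - ½)*9)*(-5*(-⅙)) = -11/2*9*(⅚) = -99/2*⅚ = -165/4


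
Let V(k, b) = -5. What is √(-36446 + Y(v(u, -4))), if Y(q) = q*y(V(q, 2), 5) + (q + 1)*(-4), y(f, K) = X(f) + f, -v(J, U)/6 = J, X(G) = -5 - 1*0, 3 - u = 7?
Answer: I*√36786 ≈ 191.8*I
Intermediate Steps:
u = -4 (u = 3 - 1*7 = 3 - 7 = -4)
X(G) = -5 (X(G) = -5 + 0 = -5)
v(J, U) = -6*J
y(f, K) = -5 + f
Y(q) = -4 - 14*q (Y(q) = q*(-5 - 5) + (q + 1)*(-4) = q*(-10) + (1 + q)*(-4) = -10*q + (-4 - 4*q) = -4 - 14*q)
√(-36446 + Y(v(u, -4))) = √(-36446 + (-4 - (-84)*(-4))) = √(-36446 + (-4 - 14*24)) = √(-36446 + (-4 - 336)) = √(-36446 - 340) = √(-36786) = I*√36786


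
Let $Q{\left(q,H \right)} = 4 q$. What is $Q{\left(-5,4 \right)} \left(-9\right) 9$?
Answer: $1620$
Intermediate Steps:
$Q{\left(-5,4 \right)} \left(-9\right) 9 = 4 \left(-5\right) \left(-9\right) 9 = \left(-20\right) \left(-9\right) 9 = 180 \cdot 9 = 1620$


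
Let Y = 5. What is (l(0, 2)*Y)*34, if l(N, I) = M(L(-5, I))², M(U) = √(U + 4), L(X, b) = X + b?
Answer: 170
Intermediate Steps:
M(U) = √(4 + U)
l(N, I) = -1 + I (l(N, I) = (√(4 + (-5 + I)))² = (√(-1 + I))² = -1 + I)
(l(0, 2)*Y)*34 = ((-1 + 2)*5)*34 = (1*5)*34 = 5*34 = 170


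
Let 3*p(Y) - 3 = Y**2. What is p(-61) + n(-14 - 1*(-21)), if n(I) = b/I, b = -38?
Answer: 25954/21 ≈ 1235.9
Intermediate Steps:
p(Y) = 1 + Y**2/3
n(I) = -38/I
p(-61) + n(-14 - 1*(-21)) = (1 + (1/3)*(-61)**2) - 38/(-14 - 1*(-21)) = (1 + (1/3)*3721) - 38/(-14 + 21) = (1 + 3721/3) - 38/7 = 3724/3 - 38*1/7 = 3724/3 - 38/7 = 25954/21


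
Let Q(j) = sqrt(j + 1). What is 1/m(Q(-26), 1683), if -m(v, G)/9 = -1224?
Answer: 1/11016 ≈ 9.0777e-5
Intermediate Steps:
Q(j) = sqrt(1 + j)
m(v, G) = 11016 (m(v, G) = -9*(-1224) = 11016)
1/m(Q(-26), 1683) = 1/11016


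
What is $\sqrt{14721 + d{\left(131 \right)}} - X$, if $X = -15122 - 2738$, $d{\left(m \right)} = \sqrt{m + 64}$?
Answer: $17860 + \sqrt{14721 + \sqrt{195}} \approx 17981.0$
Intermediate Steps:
$d{\left(m \right)} = \sqrt{64 + m}$
$X = -17860$
$\sqrt{14721 + d{\left(131 \right)}} - X = \sqrt{14721 + \sqrt{64 + 131}} - -17860 = \sqrt{14721 + \sqrt{195}} + 17860 = 17860 + \sqrt{14721 + \sqrt{195}}$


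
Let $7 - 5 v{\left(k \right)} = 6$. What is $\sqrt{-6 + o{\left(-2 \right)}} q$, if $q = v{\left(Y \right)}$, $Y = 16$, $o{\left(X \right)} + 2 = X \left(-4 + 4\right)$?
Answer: $\frac{2 i \sqrt{2}}{5} \approx 0.56569 i$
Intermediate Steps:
$o{\left(X \right)} = -2$ ($o{\left(X \right)} = -2 + X \left(-4 + 4\right) = -2 + X 0 = -2 + 0 = -2$)
$v{\left(k \right)} = \frac{1}{5}$ ($v{\left(k \right)} = \frac{7}{5} - \frac{6}{5} = \frac{1}{5}$)
$q = \frac{1}{5} \approx 0.2$
$\sqrt{-6 + o{\left(-2 \right)}} q = \sqrt{-6 - 2} \cdot \frac{1}{5} = \sqrt{-8} \cdot \frac{1}{5} = 2 i \sqrt{2} \cdot \frac{1}{5} = \frac{2 i \sqrt{2}}{5}$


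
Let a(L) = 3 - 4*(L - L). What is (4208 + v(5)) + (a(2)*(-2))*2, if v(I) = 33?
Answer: 4229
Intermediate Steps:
a(L) = 3 (a(L) = 3 - 4*0 = 3 + 0 = 3)
(4208 + v(5)) + (a(2)*(-2))*2 = (4208 + 33) + (3*(-2))*2 = 4241 - 6*2 = 4241 - 12 = 4229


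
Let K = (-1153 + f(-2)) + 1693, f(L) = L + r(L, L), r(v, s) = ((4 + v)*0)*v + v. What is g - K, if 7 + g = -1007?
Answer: -1550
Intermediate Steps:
g = -1014 (g = -7 - 1007 = -1014)
r(v, s) = v (r(v, s) = 0*v + v = 0 + v = v)
f(L) = 2*L (f(L) = L + L = 2*L)
K = 536 (K = (-1153 + 2*(-2)) + 1693 = (-1153 - 4) + 1693 = -1157 + 1693 = 536)
g - K = -1014 - 1*536 = -1014 - 536 = -1550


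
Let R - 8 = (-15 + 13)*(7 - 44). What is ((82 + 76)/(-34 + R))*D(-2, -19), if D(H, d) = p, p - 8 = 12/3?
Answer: 79/2 ≈ 39.500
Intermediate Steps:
R = 82 (R = 8 + (-15 + 13)*(7 - 44) = 8 - 2*(-37) = 8 + 74 = 82)
p = 12 (p = 8 + 12/3 = 8 + 12*(1/3) = 8 + 4 = 12)
D(H, d) = 12
((82 + 76)/(-34 + R))*D(-2, -19) = ((82 + 76)/(-34 + 82))*12 = (158/48)*12 = (158*(1/48))*12 = (79/24)*12 = 79/2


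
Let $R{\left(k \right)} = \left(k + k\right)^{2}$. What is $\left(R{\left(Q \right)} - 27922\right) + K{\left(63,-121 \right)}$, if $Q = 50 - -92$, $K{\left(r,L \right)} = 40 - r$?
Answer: $52711$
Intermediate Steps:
$Q = 142$ ($Q = 50 + 92 = 142$)
$R{\left(k \right)} = 4 k^{2}$ ($R{\left(k \right)} = \left(2 k\right)^{2} = 4 k^{2}$)
$\left(R{\left(Q \right)} - 27922\right) + K{\left(63,-121 \right)} = \left(4 \cdot 142^{2} - 27922\right) + \left(40 - 63\right) = \left(4 \cdot 20164 - 27922\right) + \left(40 - 63\right) = \left(80656 - 27922\right) - 23 = 52734 - 23 = 52711$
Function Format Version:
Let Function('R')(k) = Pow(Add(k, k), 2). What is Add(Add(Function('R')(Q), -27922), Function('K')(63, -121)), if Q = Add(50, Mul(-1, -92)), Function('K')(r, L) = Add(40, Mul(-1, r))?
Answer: 52711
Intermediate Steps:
Q = 142 (Q = Add(50, 92) = 142)
Function('R')(k) = Mul(4, Pow(k, 2)) (Function('R')(k) = Pow(Mul(2, k), 2) = Mul(4, Pow(k, 2)))
Add(Add(Function('R')(Q), -27922), Function('K')(63, -121)) = Add(Add(Mul(4, Pow(142, 2)), -27922), Add(40, Mul(-1, 63))) = Add(Add(Mul(4, 20164), -27922), Add(40, -63)) = Add(Add(80656, -27922), -23) = Add(52734, -23) = 52711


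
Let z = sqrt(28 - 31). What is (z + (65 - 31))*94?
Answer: 3196 + 94*I*sqrt(3) ≈ 3196.0 + 162.81*I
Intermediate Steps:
z = I*sqrt(3) (z = sqrt(-3) = I*sqrt(3) ≈ 1.732*I)
(z + (65 - 31))*94 = (I*sqrt(3) + (65 - 31))*94 = (I*sqrt(3) + 34)*94 = (34 + I*sqrt(3))*94 = 3196 + 94*I*sqrt(3)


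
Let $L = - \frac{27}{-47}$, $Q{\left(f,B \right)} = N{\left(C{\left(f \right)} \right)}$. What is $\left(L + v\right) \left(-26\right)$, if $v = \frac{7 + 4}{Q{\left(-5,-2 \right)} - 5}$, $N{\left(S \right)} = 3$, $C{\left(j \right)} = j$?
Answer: $\frac{6019}{47} \approx 128.06$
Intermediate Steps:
$Q{\left(f,B \right)} = 3$
$v = - \frac{11}{2}$ ($v = \frac{7 + 4}{3 - 5} = \frac{11}{-2} = 11 \left(- \frac{1}{2}\right) = - \frac{11}{2} \approx -5.5$)
$L = \frac{27}{47}$ ($L = \left(-27\right) \left(- \frac{1}{47}\right) = \frac{27}{47} \approx 0.57447$)
$\left(L + v\right) \left(-26\right) = \left(\frac{27}{47} - \frac{11}{2}\right) \left(-26\right) = \left(- \frac{463}{94}\right) \left(-26\right) = \frac{6019}{47}$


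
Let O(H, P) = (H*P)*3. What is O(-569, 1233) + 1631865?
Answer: -472866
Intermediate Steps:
O(H, P) = 3*H*P
O(-569, 1233) + 1631865 = 3*(-569)*1233 + 1631865 = -2104731 + 1631865 = -472866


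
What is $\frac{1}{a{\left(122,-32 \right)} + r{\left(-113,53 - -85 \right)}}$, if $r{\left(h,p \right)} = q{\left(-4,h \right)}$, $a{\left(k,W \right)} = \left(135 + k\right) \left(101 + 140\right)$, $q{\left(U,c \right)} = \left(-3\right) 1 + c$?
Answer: $\frac{1}{61821} \approx 1.6176 \cdot 10^{-5}$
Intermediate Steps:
$q{\left(U,c \right)} = -3 + c$
$a{\left(k,W \right)} = 32535 + 241 k$ ($a{\left(k,W \right)} = \left(135 + k\right) 241 = 32535 + 241 k$)
$r{\left(h,p \right)} = -3 + h$
$\frac{1}{a{\left(122,-32 \right)} + r{\left(-113,53 - -85 \right)}} = \frac{1}{\left(32535 + 241 \cdot 122\right) - 116} = \frac{1}{\left(32535 + 29402\right) - 116} = \frac{1}{61937 - 116} = \frac{1}{61821}$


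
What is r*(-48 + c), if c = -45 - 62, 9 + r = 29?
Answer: -3100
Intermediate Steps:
r = 20 (r = -9 + 29 = 20)
c = -107
r*(-48 + c) = 20*(-48 - 107) = 20*(-155) = -3100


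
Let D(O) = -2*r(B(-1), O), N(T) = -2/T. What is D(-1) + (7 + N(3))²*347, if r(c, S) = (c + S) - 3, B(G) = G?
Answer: 125357/9 ≈ 13929.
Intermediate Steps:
r(c, S) = -3 + S + c (r(c, S) = (S + c) - 3 = -3 + S + c)
D(O) = 8 - 2*O (D(O) = -2*(-3 + O - 1) = -2*(-4 + O) = 8 - 2*O)
D(-1) + (7 + N(3))²*347 = (8 - 2*(-1)) + (7 - 2/3)²*347 = (8 + 2) + (7 - 2*⅓)²*347 = 10 + (7 - ⅔)²*347 = 10 + (19/3)²*347 = 10 + (361/9)*347 = 10 + 125267/9 = 125357/9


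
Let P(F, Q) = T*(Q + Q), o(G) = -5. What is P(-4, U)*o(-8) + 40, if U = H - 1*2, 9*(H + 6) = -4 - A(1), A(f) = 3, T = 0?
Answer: 40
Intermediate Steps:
H = -61/9 (H = -6 + (-4 - 1*3)/9 = -6 + (-4 - 3)/9 = -6 + (⅑)*(-7) = -6 - 7/9 = -61/9 ≈ -6.7778)
U = -79/9 (U = -61/9 - 1*2 = -61/9 - 2 = -79/9 ≈ -8.7778)
P(F, Q) = 0 (P(F, Q) = 0*(Q + Q) = 0*(2*Q) = 0)
P(-4, U)*o(-8) + 40 = 0*(-5) + 40 = 0 + 40 = 40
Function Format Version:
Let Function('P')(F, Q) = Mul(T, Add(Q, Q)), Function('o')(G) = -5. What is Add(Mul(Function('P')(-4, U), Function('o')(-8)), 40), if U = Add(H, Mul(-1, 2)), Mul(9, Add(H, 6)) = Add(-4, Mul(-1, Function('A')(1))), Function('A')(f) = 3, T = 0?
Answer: 40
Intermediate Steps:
H = Rational(-61, 9) (H = Add(-6, Mul(Rational(1, 9), Add(-4, Mul(-1, 3)))) = Add(-6, Mul(Rational(1, 9), Add(-4, -3))) = Add(-6, Mul(Rational(1, 9), -7)) = Add(-6, Rational(-7, 9)) = Rational(-61, 9) ≈ -6.7778)
U = Rational(-79, 9) (U = Add(Rational(-61, 9), Mul(-1, 2)) = Add(Rational(-61, 9), -2) = Rational(-79, 9) ≈ -8.7778)
Function('P')(F, Q) = 0 (Function('P')(F, Q) = Mul(0, Add(Q, Q)) = Mul(0, Mul(2, Q)) = 0)
Add(Mul(Function('P')(-4, U), Function('o')(-8)), 40) = Add(Mul(0, -5), 40) = Add(0, 40) = 40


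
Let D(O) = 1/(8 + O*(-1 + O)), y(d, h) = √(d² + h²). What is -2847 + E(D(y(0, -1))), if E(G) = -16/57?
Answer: -162295/57 ≈ -2847.3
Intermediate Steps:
E(G) = -16/57 (E(G) = -16*1/57 = -16/57)
-2847 + E(D(y(0, -1))) = -2847 - 16/57 = -162295/57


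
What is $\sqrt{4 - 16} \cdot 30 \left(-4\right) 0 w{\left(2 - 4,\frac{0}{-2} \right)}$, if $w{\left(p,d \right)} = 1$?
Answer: $0$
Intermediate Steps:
$\sqrt{4 - 16} \cdot 30 \left(-4\right) 0 w{\left(2 - 4,\frac{0}{-2} \right)} = \sqrt{4 - 16} \cdot 30 \left(-4\right) 0 \cdot 1 = \sqrt{-12} \cdot 30 \cdot 0 \cdot 1 = 2 i \sqrt{3} \cdot 30 \cdot 0 = 60 i \sqrt{3} \cdot 0 = 0$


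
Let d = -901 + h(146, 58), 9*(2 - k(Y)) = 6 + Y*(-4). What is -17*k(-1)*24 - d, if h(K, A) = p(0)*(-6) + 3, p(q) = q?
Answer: 1606/3 ≈ 535.33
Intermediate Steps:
k(Y) = 4/3 + 4*Y/9 (k(Y) = 2 - (6 + Y*(-4))/9 = 2 - (6 - 4*Y)/9 = 2 + (-⅔ + 4*Y/9) = 4/3 + 4*Y/9)
h(K, A) = 3 (h(K, A) = 0*(-6) + 3 = 0 + 3 = 3)
d = -898 (d = -901 + 3 = -898)
-17*k(-1)*24 - d = -17*(4/3 + (4/9)*(-1))*24 - 1*(-898) = -17*(4/3 - 4/9)*24 + 898 = -17*8/9*24 + 898 = -136/9*24 + 898 = -1088/3 + 898 = 1606/3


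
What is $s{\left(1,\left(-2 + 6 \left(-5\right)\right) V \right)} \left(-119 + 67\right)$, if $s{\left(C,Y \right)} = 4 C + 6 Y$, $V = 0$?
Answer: $-208$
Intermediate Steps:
$s{\left(1,\left(-2 + 6 \left(-5\right)\right) V \right)} \left(-119 + 67\right) = \left(4 \cdot 1 + 6 \left(-2 + 6 \left(-5\right)\right) 0\right) \left(-119 + 67\right) = \left(4 + 6 \left(-2 - 30\right) 0\right) \left(-52\right) = \left(4 + 6 \left(\left(-32\right) 0\right)\right) \left(-52\right) = \left(4 + 6 \cdot 0\right) \left(-52\right) = \left(4 + 0\right) \left(-52\right) = 4 \left(-52\right) = -208$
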